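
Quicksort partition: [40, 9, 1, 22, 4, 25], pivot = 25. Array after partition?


Elements <= 25 go left of pivot.
Result: [9, 1, 22, 4, 25, 40], pivot at index 4


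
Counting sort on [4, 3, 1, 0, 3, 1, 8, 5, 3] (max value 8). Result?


Count array: [1, 2, 0, 3, 1, 1, 0, 0, 1]
Reconstruct: [0, 1, 1, 3, 3, 3, 4, 5, 8]


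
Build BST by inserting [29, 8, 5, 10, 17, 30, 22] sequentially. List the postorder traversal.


Root = 29; build tree by BST insertion.
Postorder traversal: [5, 22, 17, 10, 8, 30, 29]


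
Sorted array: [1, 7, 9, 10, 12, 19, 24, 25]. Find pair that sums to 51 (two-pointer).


Two pointers: lo=0, hi=7
No pair sums to 51


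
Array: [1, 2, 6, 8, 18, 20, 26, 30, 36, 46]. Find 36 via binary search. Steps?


Search for 36:
[0,9] mid=4 arr[4]=18
[5,9] mid=7 arr[7]=30
[8,9] mid=8 arr[8]=36
Total: 3 comparisons


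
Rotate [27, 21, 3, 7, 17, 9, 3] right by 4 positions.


Right rotate by 4: [7, 17, 9, 3, 27, 21, 3]


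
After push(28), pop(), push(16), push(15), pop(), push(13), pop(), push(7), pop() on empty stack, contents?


push(28) -> [28]
pop() returns 28 -> []
push(16) -> [16]
push(15) -> [16, 15]
pop() returns 15 -> [16]
push(13) -> [16, 13]
pop() returns 13 -> [16]
push(7) -> [16, 7]
pop() returns 7 -> [16]
Final stack (bottom to top): [16]


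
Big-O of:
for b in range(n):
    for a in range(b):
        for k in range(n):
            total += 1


Per nesting level: O(n) * O(n) [triangular over b] * O(n) = O(n^3)
Complexity: O(n^3)


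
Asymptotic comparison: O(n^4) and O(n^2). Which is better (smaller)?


quadratic grows slower than quartic
O(n^2) is asymptotically smaller; O(n^4) grows faster


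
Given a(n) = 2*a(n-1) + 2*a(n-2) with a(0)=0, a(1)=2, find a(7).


Build bottom-up:
...a(5)=88, a(6)=240, a(7)=2*240+2*88=656


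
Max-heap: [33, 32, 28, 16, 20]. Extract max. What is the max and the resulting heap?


Max = 33
Replace root with last, heapify down
Resulting heap: [32, 20, 28, 16]


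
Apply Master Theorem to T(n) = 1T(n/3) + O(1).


a=1, b=3, c=0. log_3(1)=0 = c=0. Case 2: O(n^c log n) = O(log n)
Complexity: O(log n)


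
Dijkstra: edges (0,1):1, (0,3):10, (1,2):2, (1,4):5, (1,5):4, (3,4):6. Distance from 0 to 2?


Dijkstra from 0:
Distances: {0: 0, 1: 1, 2: 3, 3: 10, 4: 6, 5: 5}
Shortest distance to 2 = 3, path = [0, 1, 2]


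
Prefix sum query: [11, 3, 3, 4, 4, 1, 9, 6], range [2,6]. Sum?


Prefix sums: [0, 11, 14, 17, 21, 25, 26, 35, 41]
Sum[2..6] = prefix[7] - prefix[2] = 35 - 14 = 21


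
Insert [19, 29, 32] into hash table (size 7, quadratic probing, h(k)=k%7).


Insertions: 19->slot 5; 29->slot 1; 32->slot 4
Table: [None, 29, None, None, 32, 19, None]


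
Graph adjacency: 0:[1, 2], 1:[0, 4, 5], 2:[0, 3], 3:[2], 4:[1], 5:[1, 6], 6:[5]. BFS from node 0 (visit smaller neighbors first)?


BFS queue: start with [0]
Visit order: [0, 1, 2, 4, 5, 3, 6]


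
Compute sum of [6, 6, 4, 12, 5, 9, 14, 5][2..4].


Prefix sums: [0, 6, 12, 16, 28, 33, 42, 56, 61]
Sum[2..4] = prefix[5] - prefix[2] = 33 - 12 = 21


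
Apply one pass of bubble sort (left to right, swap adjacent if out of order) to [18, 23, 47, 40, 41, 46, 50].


After one pass: [18, 23, 40, 41, 46, 47, 50]


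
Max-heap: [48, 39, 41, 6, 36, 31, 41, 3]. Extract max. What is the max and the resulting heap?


Max = 48
Replace root with last, heapify down
Resulting heap: [41, 39, 41, 6, 36, 31, 3]


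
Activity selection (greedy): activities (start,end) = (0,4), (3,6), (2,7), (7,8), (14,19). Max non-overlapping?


Greedy: pick earliest-ending, then skip overlaps.
Selected (3 activities): [(0, 4), (7, 8), (14, 19)]


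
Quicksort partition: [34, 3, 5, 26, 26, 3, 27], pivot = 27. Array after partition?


Elements <= 27 go left of pivot.
Result: [3, 5, 26, 26, 3, 27, 34], pivot at index 5


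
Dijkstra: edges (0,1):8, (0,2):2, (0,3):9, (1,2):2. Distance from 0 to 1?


Dijkstra from 0:
Distances: {0: 0, 1: 4, 2: 2, 3: 9}
Shortest distance to 1 = 4, path = [0, 2, 1]


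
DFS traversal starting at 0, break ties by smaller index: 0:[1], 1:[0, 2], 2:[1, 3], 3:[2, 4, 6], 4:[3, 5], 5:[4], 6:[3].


DFS stack-based: start with [0]
Visit order: [0, 1, 2, 3, 4, 5, 6]


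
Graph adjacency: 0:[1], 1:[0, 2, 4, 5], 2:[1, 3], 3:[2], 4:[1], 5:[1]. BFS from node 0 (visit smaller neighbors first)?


BFS queue: start with [0]
Visit order: [0, 1, 2, 4, 5, 3]


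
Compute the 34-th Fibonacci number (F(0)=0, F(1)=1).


F(n)=F(n-1)+F(n-2)
...F(32)=2178309, F(33)=3524578, F(34)=5702887


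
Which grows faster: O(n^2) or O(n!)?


quadratic grows slower than factorial
O(n^2) is asymptotically smaller; O(n!) grows faster


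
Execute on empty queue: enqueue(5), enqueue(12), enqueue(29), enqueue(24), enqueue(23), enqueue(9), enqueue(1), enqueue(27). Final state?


enqueue(5) -> [5]
enqueue(12) -> [5, 12]
enqueue(29) -> [5, 12, 29]
enqueue(24) -> [5, 12, 29, 24]
enqueue(23) -> [5, 12, 29, 24, 23]
enqueue(9) -> [5, 12, 29, 24, 23, 9]
enqueue(1) -> [5, 12, 29, 24, 23, 9, 1]
enqueue(27) -> [5, 12, 29, 24, 23, 9, 1, 27]
Final queue (front to back): [5, 12, 29, 24, 23, 9, 1, 27]


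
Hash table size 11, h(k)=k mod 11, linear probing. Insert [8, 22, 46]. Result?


Insertions: 8->slot 8; 22->slot 0; 46->slot 2
Table: [22, None, 46, None, None, None, None, None, 8, None, None]


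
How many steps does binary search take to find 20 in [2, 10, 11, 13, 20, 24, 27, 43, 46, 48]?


Search for 20:
[0,9] mid=4 arr[4]=20
Total: 1 comparisons


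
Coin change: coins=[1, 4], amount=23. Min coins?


dp[0]=0; dp[i]=1+min(dp[i-c] for c in coins)
...dp[18]=6, dp[19]=7, dp[20]=5, dp[21]=6, dp[22]=7, dp[23]=8
Minimum coins for 23 = 8


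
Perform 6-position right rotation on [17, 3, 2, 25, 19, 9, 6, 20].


Right rotate by 6: [2, 25, 19, 9, 6, 20, 17, 3]


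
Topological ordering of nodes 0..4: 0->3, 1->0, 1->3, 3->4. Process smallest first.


Kahn's algorithm, process smallest node first
Order: [1, 0, 2, 3, 4]


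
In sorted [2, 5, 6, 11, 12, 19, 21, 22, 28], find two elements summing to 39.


Two pointers: lo=0, hi=8
Found pair: (11, 28) summing to 39


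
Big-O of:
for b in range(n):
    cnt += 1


Per nesting level: O(n) = O(n)
Complexity: O(n)


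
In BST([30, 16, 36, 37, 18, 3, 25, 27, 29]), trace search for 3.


BST root = 30
Search for 3: compare at each node
Path: [30, 16, 3]


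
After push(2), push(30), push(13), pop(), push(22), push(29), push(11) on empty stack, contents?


push(2) -> [2]
push(30) -> [2, 30]
push(13) -> [2, 30, 13]
pop() returns 13 -> [2, 30]
push(22) -> [2, 30, 22]
push(29) -> [2, 30, 22, 29]
push(11) -> [2, 30, 22, 29, 11]
Final stack (bottom to top): [2, 30, 22, 29, 11]


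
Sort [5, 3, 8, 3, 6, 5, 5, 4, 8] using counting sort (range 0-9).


Count array: [0, 0, 0, 2, 1, 3, 1, 0, 2, 0]
Reconstruct: [3, 3, 4, 5, 5, 5, 6, 8, 8]


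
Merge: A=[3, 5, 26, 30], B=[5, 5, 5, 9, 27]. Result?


Compare heads, take smaller each step.
Merged: [3, 5, 5, 5, 5, 9, 26, 27, 30]


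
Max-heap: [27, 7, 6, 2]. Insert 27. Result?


Append 27: [27, 7, 6, 2, 27]
Bubble up: swap idx 4(27) with idx 1(7)
Result: [27, 27, 6, 2, 7]


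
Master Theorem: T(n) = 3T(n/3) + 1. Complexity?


a=3, b=3, c=0. log_3(3)=1 > c=0. Case 1: O(n^log_b(a)) = O(n)
Complexity: O(n)


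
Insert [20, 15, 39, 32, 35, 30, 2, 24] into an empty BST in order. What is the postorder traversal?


Root = 20; build tree by BST insertion.
Postorder traversal: [2, 15, 24, 30, 35, 32, 39, 20]


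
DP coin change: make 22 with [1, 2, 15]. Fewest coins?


dp[0]=0; dp[i]=1+min(dp[i-c] for c in coins)
...dp[17]=2, dp[18]=3, dp[19]=3, dp[20]=4, dp[21]=4, dp[22]=5
Minimum coins for 22 = 5


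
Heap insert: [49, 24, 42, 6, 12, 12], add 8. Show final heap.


Append 8: [49, 24, 42, 6, 12, 12, 8]
Bubble up: no swaps needed
Result: [49, 24, 42, 6, 12, 12, 8]


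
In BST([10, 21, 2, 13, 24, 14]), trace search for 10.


BST root = 10
Search for 10: compare at each node
Path: [10]


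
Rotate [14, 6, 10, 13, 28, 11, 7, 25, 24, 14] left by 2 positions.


Left rotate by 2: [10, 13, 28, 11, 7, 25, 24, 14, 14, 6]


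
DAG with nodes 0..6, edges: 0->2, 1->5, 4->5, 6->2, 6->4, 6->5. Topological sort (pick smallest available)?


Kahn's algorithm, process smallest node first
Order: [0, 1, 3, 6, 2, 4, 5]


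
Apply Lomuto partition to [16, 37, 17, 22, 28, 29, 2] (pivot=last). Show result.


Elements <= 2 go left of pivot.
Result: [2, 37, 17, 22, 28, 29, 16], pivot at index 0


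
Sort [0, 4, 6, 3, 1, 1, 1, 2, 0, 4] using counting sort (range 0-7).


Count array: [2, 3, 1, 1, 2, 0, 1, 0]
Reconstruct: [0, 0, 1, 1, 1, 2, 3, 4, 4, 6]


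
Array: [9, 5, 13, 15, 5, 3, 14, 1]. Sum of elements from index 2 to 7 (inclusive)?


Prefix sums: [0, 9, 14, 27, 42, 47, 50, 64, 65]
Sum[2..7] = prefix[8] - prefix[2] = 65 - 14 = 51


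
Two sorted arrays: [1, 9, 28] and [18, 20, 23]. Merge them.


Compare heads, take smaller each step.
Merged: [1, 9, 18, 20, 23, 28]


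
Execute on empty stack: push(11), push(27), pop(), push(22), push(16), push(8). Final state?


push(11) -> [11]
push(27) -> [11, 27]
pop() returns 27 -> [11]
push(22) -> [11, 22]
push(16) -> [11, 22, 16]
push(8) -> [11, 22, 16, 8]
Final stack (bottom to top): [11, 22, 16, 8]


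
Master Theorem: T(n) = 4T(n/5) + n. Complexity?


a=4, b=5, c=1. log_5(4)=0.861 < c=1. Case 3: O(n^c) = O(n)
Complexity: O(n)


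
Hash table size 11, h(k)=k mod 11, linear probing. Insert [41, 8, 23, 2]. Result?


Insertions: 41->slot 8; 8->slot 9; 23->slot 1; 2->slot 2
Table: [None, 23, 2, None, None, None, None, None, 41, 8, None]


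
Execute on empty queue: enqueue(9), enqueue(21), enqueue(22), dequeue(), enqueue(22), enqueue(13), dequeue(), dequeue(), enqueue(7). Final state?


enqueue(9) -> [9]
enqueue(21) -> [9, 21]
enqueue(22) -> [9, 21, 22]
dequeue() returns 9 -> [21, 22]
enqueue(22) -> [21, 22, 22]
enqueue(13) -> [21, 22, 22, 13]
dequeue() returns 21 -> [22, 22, 13]
dequeue() returns 22 -> [22, 13]
enqueue(7) -> [22, 13, 7]
Final queue (front to back): [22, 13, 7]


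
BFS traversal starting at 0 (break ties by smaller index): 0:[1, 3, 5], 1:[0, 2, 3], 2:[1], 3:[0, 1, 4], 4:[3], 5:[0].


BFS queue: start with [0]
Visit order: [0, 1, 3, 5, 2, 4]


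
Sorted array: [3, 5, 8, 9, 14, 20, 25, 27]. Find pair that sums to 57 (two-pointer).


Two pointers: lo=0, hi=7
No pair sums to 57


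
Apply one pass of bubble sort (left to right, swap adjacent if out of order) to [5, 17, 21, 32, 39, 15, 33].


After one pass: [5, 17, 21, 32, 15, 33, 39]


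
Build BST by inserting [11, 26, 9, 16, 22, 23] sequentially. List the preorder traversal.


Root = 11; build tree by BST insertion.
Preorder traversal: [11, 9, 26, 16, 22, 23]


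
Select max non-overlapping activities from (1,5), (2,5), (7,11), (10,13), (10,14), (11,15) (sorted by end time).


Greedy: pick earliest-ending, then skip overlaps.
Selected (3 activities): [(1, 5), (7, 11), (11, 15)]


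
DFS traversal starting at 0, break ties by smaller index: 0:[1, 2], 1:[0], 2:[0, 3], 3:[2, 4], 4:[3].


DFS stack-based: start with [0]
Visit order: [0, 1, 2, 3, 4]


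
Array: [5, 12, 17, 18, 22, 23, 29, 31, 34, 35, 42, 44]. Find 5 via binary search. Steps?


Search for 5:
[0,11] mid=5 arr[5]=23
[0,4] mid=2 arr[2]=17
[0,1] mid=0 arr[0]=5
Total: 3 comparisons


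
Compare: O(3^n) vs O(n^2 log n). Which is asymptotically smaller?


n^2 log n grows slower than exponential (base 3)
O(n^2 log n) is asymptotically smaller; O(3^n) grows faster


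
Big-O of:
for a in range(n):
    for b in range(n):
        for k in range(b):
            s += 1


Per nesting level: O(n) * O(n) * O(n) [triangular over b] = O(n^3)
Complexity: O(n^3)


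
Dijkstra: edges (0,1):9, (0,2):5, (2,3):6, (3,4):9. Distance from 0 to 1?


Dijkstra from 0:
Distances: {0: 0, 1: 9, 2: 5, 3: 11, 4: 20}
Shortest distance to 1 = 9, path = [0, 1]


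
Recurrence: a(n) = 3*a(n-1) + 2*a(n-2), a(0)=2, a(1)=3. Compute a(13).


Build bottom-up:
...a(11)=1169589, a(12)=4165553, a(13)=3*4165553+2*1169589=14835837


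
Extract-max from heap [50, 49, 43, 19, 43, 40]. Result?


Max = 50
Replace root with last, heapify down
Resulting heap: [49, 43, 43, 19, 40]


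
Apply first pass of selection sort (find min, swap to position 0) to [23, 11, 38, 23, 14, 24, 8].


After one pass: [8, 11, 38, 23, 14, 24, 23]


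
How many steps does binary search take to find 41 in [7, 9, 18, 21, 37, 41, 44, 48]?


Search for 41:
[0,7] mid=3 arr[3]=21
[4,7] mid=5 arr[5]=41
Total: 2 comparisons


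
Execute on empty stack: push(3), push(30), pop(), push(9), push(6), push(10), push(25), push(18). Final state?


push(3) -> [3]
push(30) -> [3, 30]
pop() returns 30 -> [3]
push(9) -> [3, 9]
push(6) -> [3, 9, 6]
push(10) -> [3, 9, 6, 10]
push(25) -> [3, 9, 6, 10, 25]
push(18) -> [3, 9, 6, 10, 25, 18]
Final stack (bottom to top): [3, 9, 6, 10, 25, 18]


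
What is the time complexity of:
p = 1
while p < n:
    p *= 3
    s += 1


Per nesting level: O(log n) = O(log n)
Complexity: O(log n)


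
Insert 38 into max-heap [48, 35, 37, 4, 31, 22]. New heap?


Append 38: [48, 35, 37, 4, 31, 22, 38]
Bubble up: swap idx 6(38) with idx 2(37)
Result: [48, 35, 38, 4, 31, 22, 37]


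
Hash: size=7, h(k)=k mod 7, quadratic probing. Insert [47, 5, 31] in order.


Insertions: 47->slot 5; 5->slot 6; 31->slot 3
Table: [None, None, None, 31, None, 47, 5]


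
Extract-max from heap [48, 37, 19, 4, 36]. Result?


Max = 48
Replace root with last, heapify down
Resulting heap: [37, 36, 19, 4]


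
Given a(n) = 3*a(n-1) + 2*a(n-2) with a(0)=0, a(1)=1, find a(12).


Build bottom-up:
...a(10)=79647, a(11)=283667, a(12)=3*283667+2*79647=1010295


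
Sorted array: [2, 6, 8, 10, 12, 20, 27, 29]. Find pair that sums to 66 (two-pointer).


Two pointers: lo=0, hi=7
No pair sums to 66


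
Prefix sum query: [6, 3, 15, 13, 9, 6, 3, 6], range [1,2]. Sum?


Prefix sums: [0, 6, 9, 24, 37, 46, 52, 55, 61]
Sum[1..2] = prefix[3] - prefix[1] = 24 - 6 = 18


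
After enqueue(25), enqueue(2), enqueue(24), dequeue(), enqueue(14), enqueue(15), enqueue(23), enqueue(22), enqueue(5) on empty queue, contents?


enqueue(25) -> [25]
enqueue(2) -> [25, 2]
enqueue(24) -> [25, 2, 24]
dequeue() returns 25 -> [2, 24]
enqueue(14) -> [2, 24, 14]
enqueue(15) -> [2, 24, 14, 15]
enqueue(23) -> [2, 24, 14, 15, 23]
enqueue(22) -> [2, 24, 14, 15, 23, 22]
enqueue(5) -> [2, 24, 14, 15, 23, 22, 5]
Final queue (front to back): [2, 24, 14, 15, 23, 22, 5]


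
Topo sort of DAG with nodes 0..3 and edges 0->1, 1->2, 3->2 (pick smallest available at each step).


Kahn's algorithm, process smallest node first
Order: [0, 1, 3, 2]


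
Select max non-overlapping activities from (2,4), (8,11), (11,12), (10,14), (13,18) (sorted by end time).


Greedy: pick earliest-ending, then skip overlaps.
Selected (4 activities): [(2, 4), (8, 11), (11, 12), (13, 18)]


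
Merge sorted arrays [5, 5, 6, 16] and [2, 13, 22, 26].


Compare heads, take smaller each step.
Merged: [2, 5, 5, 6, 13, 16, 22, 26]


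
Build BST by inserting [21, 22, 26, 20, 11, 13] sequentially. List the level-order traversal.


Root = 21; build tree by BST insertion.
Level-Order traversal: [21, 20, 22, 11, 26, 13]


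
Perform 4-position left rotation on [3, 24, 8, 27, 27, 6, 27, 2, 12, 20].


Left rotate by 4: [27, 6, 27, 2, 12, 20, 3, 24, 8, 27]


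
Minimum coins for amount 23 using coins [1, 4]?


dp[0]=0; dp[i]=1+min(dp[i-c] for c in coins)
...dp[18]=6, dp[19]=7, dp[20]=5, dp[21]=6, dp[22]=7, dp[23]=8
Minimum coins for 23 = 8


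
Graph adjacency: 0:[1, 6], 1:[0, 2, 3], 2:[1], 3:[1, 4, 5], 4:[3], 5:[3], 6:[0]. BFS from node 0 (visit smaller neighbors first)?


BFS queue: start with [0]
Visit order: [0, 1, 6, 2, 3, 4, 5]


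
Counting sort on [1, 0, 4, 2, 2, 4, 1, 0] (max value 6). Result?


Count array: [2, 2, 2, 0, 2, 0, 0]
Reconstruct: [0, 0, 1, 1, 2, 2, 4, 4]


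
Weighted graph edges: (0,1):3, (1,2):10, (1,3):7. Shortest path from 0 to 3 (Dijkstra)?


Dijkstra from 0:
Distances: {0: 0, 1: 3, 2: 13, 3: 10}
Shortest distance to 3 = 10, path = [0, 1, 3]


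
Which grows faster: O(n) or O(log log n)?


double-logarithmic grows slower than linear
O(log log n) is asymptotically smaller; O(n) grows faster


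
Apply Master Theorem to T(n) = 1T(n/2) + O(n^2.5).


a=1, b=2, c=2.5. log_2(1)=0 < c=2.5. Case 3: O(n^c) = O(n^2.500)
Complexity: O(n^2.500)


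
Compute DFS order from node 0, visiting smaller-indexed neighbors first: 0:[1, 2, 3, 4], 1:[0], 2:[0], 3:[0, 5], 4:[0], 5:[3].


DFS stack-based: start with [0]
Visit order: [0, 1, 2, 3, 5, 4]


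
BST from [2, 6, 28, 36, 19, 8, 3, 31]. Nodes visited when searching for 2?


BST root = 2
Search for 2: compare at each node
Path: [2]


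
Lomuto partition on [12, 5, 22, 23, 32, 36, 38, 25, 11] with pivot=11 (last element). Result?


Elements <= 11 go left of pivot.
Result: [5, 11, 22, 23, 32, 36, 38, 25, 12], pivot at index 1


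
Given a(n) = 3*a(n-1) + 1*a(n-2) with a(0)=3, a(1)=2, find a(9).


Build bottom-up:
...a(7)=3458, a(8)=11421, a(9)=3*11421+1*3458=37721


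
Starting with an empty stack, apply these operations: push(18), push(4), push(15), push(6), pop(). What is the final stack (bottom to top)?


push(18) -> [18]
push(4) -> [18, 4]
push(15) -> [18, 4, 15]
push(6) -> [18, 4, 15, 6]
pop() returns 6 -> [18, 4, 15]
Final stack (bottom to top): [18, 4, 15]


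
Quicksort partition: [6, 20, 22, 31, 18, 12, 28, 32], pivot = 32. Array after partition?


Elements <= 32 go left of pivot.
Result: [6, 20, 22, 31, 18, 12, 28, 32], pivot at index 7


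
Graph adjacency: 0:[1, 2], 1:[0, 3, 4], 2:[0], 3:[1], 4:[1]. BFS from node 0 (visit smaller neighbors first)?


BFS queue: start with [0]
Visit order: [0, 1, 2, 3, 4]


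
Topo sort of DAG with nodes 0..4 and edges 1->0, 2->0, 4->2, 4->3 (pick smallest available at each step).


Kahn's algorithm, process smallest node first
Order: [1, 4, 2, 0, 3]


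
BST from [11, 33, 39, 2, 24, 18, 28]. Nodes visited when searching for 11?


BST root = 11
Search for 11: compare at each node
Path: [11]


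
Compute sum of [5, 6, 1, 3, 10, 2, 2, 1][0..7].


Prefix sums: [0, 5, 11, 12, 15, 25, 27, 29, 30]
Sum[0..7] = prefix[8] - prefix[0] = 30 - 0 = 30


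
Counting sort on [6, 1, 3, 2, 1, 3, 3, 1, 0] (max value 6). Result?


Count array: [1, 3, 1, 3, 0, 0, 1]
Reconstruct: [0, 1, 1, 1, 2, 3, 3, 3, 6]


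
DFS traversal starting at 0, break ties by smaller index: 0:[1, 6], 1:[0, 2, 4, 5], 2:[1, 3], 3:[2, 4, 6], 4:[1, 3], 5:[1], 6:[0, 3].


DFS stack-based: start with [0]
Visit order: [0, 1, 2, 3, 4, 6, 5]


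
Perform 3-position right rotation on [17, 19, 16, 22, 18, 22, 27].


Right rotate by 3: [18, 22, 27, 17, 19, 16, 22]


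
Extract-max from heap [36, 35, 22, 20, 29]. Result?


Max = 36
Replace root with last, heapify down
Resulting heap: [35, 29, 22, 20]


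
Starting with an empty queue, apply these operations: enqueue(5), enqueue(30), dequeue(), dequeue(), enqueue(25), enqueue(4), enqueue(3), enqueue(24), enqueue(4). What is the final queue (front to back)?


enqueue(5) -> [5]
enqueue(30) -> [5, 30]
dequeue() returns 5 -> [30]
dequeue() returns 30 -> []
enqueue(25) -> [25]
enqueue(4) -> [25, 4]
enqueue(3) -> [25, 4, 3]
enqueue(24) -> [25, 4, 3, 24]
enqueue(4) -> [25, 4, 3, 24, 4]
Final queue (front to back): [25, 4, 3, 24, 4]


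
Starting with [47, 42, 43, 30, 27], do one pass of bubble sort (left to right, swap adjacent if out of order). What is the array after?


After one pass: [42, 43, 30, 27, 47]


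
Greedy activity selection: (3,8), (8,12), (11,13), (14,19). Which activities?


Greedy: pick earliest-ending, then skip overlaps.
Selected (3 activities): [(3, 8), (8, 12), (14, 19)]


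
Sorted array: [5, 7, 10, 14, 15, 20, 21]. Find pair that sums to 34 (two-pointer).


Two pointers: lo=0, hi=6
Found pair: (14, 20) summing to 34


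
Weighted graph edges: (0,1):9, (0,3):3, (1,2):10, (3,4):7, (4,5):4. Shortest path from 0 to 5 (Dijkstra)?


Dijkstra from 0:
Distances: {0: 0, 1: 9, 2: 19, 3: 3, 4: 10, 5: 14}
Shortest distance to 5 = 14, path = [0, 3, 4, 5]


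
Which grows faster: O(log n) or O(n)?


logarithmic grows slower than linear
O(log n) is asymptotically smaller; O(n) grows faster


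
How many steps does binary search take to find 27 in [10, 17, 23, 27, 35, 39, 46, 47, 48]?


Search for 27:
[0,8] mid=4 arr[4]=35
[0,3] mid=1 arr[1]=17
[2,3] mid=2 arr[2]=23
[3,3] mid=3 arr[3]=27
Total: 4 comparisons


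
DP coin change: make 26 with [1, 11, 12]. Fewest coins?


dp[0]=0; dp[i]=1+min(dp[i-c] for c in coins)
...dp[21]=10, dp[22]=2, dp[23]=2, dp[24]=2, dp[25]=3, dp[26]=4
Minimum coins for 26 = 4


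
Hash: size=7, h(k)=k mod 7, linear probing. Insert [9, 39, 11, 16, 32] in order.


Insertions: 9->slot 2; 39->slot 4; 11->slot 5; 16->slot 3; 32->slot 6
Table: [None, None, 9, 16, 39, 11, 32]


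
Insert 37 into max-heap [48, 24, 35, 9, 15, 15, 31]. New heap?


Append 37: [48, 24, 35, 9, 15, 15, 31, 37]
Bubble up: swap idx 7(37) with idx 3(9); swap idx 3(37) with idx 1(24)
Result: [48, 37, 35, 24, 15, 15, 31, 9]


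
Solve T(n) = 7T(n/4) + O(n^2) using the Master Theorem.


a=7, b=4, c=2. log_4(7)=1.404 < c=2. Case 3: O(n^c) = O(n^2)
Complexity: O(n^2)


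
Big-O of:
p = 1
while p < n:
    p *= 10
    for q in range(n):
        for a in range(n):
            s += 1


Per nesting level: O(log n) * O(n) * O(n) = O(n^2 log n)
Complexity: O(n^2 log n)


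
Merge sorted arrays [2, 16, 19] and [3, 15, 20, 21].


Compare heads, take smaller each step.
Merged: [2, 3, 15, 16, 19, 20, 21]


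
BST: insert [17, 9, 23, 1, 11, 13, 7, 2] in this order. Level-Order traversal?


Root = 17; build tree by BST insertion.
Level-Order traversal: [17, 9, 23, 1, 11, 7, 13, 2]


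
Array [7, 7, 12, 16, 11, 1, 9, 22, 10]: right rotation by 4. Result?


Right rotate by 4: [1, 9, 22, 10, 7, 7, 12, 16, 11]


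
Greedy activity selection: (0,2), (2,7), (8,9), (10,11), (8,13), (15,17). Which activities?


Greedy: pick earliest-ending, then skip overlaps.
Selected (5 activities): [(0, 2), (2, 7), (8, 9), (10, 11), (15, 17)]


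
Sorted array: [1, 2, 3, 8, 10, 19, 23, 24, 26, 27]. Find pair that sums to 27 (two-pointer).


Two pointers: lo=0, hi=9
Found pair: (1, 26) summing to 27


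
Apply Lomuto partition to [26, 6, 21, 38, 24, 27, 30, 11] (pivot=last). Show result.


Elements <= 11 go left of pivot.
Result: [6, 11, 21, 38, 24, 27, 30, 26], pivot at index 1


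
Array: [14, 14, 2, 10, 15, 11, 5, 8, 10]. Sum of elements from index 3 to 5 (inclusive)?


Prefix sums: [0, 14, 28, 30, 40, 55, 66, 71, 79, 89]
Sum[3..5] = prefix[6] - prefix[3] = 66 - 30 = 36


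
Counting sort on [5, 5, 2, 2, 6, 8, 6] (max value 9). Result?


Count array: [0, 0, 2, 0, 0, 2, 2, 0, 1, 0]
Reconstruct: [2, 2, 5, 5, 6, 6, 8]


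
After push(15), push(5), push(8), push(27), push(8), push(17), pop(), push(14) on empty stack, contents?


push(15) -> [15]
push(5) -> [15, 5]
push(8) -> [15, 5, 8]
push(27) -> [15, 5, 8, 27]
push(8) -> [15, 5, 8, 27, 8]
push(17) -> [15, 5, 8, 27, 8, 17]
pop() returns 17 -> [15, 5, 8, 27, 8]
push(14) -> [15, 5, 8, 27, 8, 14]
Final stack (bottom to top): [15, 5, 8, 27, 8, 14]


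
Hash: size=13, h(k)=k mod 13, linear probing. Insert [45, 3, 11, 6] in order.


Insertions: 45->slot 6; 3->slot 3; 11->slot 11; 6->slot 7
Table: [None, None, None, 3, None, None, 45, 6, None, None, None, 11, None]


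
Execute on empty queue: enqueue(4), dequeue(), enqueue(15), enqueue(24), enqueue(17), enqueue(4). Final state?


enqueue(4) -> [4]
dequeue() returns 4 -> []
enqueue(15) -> [15]
enqueue(24) -> [15, 24]
enqueue(17) -> [15, 24, 17]
enqueue(4) -> [15, 24, 17, 4]
Final queue (front to back): [15, 24, 17, 4]


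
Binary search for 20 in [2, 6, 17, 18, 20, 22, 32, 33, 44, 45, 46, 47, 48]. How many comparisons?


Search for 20:
[0,12] mid=6 arr[6]=32
[0,5] mid=2 arr[2]=17
[3,5] mid=4 arr[4]=20
Total: 3 comparisons


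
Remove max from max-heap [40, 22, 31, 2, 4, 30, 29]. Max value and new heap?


Max = 40
Replace root with last, heapify down
Resulting heap: [31, 22, 30, 2, 4, 29]


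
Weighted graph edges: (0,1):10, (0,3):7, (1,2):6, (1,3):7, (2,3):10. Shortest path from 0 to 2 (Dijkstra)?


Dijkstra from 0:
Distances: {0: 0, 1: 10, 2: 16, 3: 7}
Shortest distance to 2 = 16, path = [0, 1, 2]


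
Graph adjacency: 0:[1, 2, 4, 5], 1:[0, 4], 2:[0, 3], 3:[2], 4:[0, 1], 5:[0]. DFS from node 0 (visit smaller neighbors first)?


DFS stack-based: start with [0]
Visit order: [0, 1, 4, 2, 3, 5]


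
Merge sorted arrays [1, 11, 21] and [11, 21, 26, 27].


Compare heads, take smaller each step.
Merged: [1, 11, 11, 21, 21, 26, 27]


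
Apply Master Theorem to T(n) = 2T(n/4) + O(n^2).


a=2, b=4, c=2. log_4(2)=0.5 < c=2. Case 3: O(n^c) = O(n^2)
Complexity: O(n^2)


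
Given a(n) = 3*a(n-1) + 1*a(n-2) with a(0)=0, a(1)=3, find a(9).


Build bottom-up:
...a(7)=3567, a(8)=11781, a(9)=3*11781+1*3567=38910


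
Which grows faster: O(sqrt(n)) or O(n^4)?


sublinear grows slower than quartic
O(sqrt(n)) is asymptotically smaller; O(n^4) grows faster


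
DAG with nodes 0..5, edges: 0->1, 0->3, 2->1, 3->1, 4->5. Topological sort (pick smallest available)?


Kahn's algorithm, process smallest node first
Order: [0, 2, 3, 1, 4, 5]


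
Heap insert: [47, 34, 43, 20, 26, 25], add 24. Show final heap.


Append 24: [47, 34, 43, 20, 26, 25, 24]
Bubble up: no swaps needed
Result: [47, 34, 43, 20, 26, 25, 24]


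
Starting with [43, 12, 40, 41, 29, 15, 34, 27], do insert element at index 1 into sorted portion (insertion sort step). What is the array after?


After one pass: [12, 43, 40, 41, 29, 15, 34, 27]


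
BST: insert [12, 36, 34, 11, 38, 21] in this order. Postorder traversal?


Root = 12; build tree by BST insertion.
Postorder traversal: [11, 21, 34, 38, 36, 12]


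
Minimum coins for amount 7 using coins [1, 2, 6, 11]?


dp[0]=0; dp[i]=1+min(dp[i-c] for c in coins)
...dp[2]=1, dp[3]=2, dp[4]=2, dp[5]=3, dp[6]=1, dp[7]=2
Minimum coins for 7 = 2


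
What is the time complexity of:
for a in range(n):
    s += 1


Per nesting level: O(n) = O(n)
Complexity: O(n)


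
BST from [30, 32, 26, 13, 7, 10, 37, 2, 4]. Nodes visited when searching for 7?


BST root = 30
Search for 7: compare at each node
Path: [30, 26, 13, 7]


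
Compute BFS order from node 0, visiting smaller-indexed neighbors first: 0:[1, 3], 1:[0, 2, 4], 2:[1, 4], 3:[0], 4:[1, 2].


BFS queue: start with [0]
Visit order: [0, 1, 3, 2, 4]


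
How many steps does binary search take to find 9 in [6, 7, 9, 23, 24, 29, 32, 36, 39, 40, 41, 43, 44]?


Search for 9:
[0,12] mid=6 arr[6]=32
[0,5] mid=2 arr[2]=9
Total: 2 comparisons


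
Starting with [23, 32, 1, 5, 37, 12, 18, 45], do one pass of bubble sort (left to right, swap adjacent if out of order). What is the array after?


After one pass: [23, 1, 5, 32, 12, 18, 37, 45]


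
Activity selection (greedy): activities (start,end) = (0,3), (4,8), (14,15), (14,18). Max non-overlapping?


Greedy: pick earliest-ending, then skip overlaps.
Selected (3 activities): [(0, 3), (4, 8), (14, 15)]


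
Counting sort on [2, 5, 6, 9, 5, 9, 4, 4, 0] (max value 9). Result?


Count array: [1, 0, 1, 0, 2, 2, 1, 0, 0, 2]
Reconstruct: [0, 2, 4, 4, 5, 5, 6, 9, 9]


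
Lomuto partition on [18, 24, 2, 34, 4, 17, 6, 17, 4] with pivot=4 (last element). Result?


Elements <= 4 go left of pivot.
Result: [2, 4, 4, 34, 24, 17, 6, 17, 18], pivot at index 2


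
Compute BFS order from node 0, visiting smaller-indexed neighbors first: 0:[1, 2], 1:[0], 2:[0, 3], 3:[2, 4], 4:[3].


BFS queue: start with [0]
Visit order: [0, 1, 2, 3, 4]


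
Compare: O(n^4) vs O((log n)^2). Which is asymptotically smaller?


polylogarithmic grows slower than quartic
O((log n)^2) is asymptotically smaller; O(n^4) grows faster


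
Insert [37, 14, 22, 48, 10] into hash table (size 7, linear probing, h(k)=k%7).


Insertions: 37->slot 2; 14->slot 0; 22->slot 1; 48->slot 6; 10->slot 3
Table: [14, 22, 37, 10, None, None, 48]


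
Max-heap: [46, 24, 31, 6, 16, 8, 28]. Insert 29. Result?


Append 29: [46, 24, 31, 6, 16, 8, 28, 29]
Bubble up: swap idx 7(29) with idx 3(6); swap idx 3(29) with idx 1(24)
Result: [46, 29, 31, 24, 16, 8, 28, 6]


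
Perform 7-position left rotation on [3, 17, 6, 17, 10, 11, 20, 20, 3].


Left rotate by 7: [20, 3, 3, 17, 6, 17, 10, 11, 20]


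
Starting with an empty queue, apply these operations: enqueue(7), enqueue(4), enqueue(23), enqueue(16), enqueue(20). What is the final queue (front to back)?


enqueue(7) -> [7]
enqueue(4) -> [7, 4]
enqueue(23) -> [7, 4, 23]
enqueue(16) -> [7, 4, 23, 16]
enqueue(20) -> [7, 4, 23, 16, 20]
Final queue (front to back): [7, 4, 23, 16, 20]


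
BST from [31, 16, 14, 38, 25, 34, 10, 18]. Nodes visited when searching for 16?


BST root = 31
Search for 16: compare at each node
Path: [31, 16]


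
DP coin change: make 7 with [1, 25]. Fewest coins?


dp[0]=0; dp[i]=1+min(dp[i-c] for c in coins)
...dp[2]=2, dp[3]=3, dp[4]=4, dp[5]=5, dp[6]=6, dp[7]=7
Minimum coins for 7 = 7


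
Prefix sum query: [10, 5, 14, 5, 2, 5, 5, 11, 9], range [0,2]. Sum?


Prefix sums: [0, 10, 15, 29, 34, 36, 41, 46, 57, 66]
Sum[0..2] = prefix[3] - prefix[0] = 29 - 0 = 29


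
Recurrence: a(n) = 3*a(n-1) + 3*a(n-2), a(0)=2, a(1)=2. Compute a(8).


Build bottom-up:
...a(6)=2322, a(7)=8802, a(8)=3*8802+3*2322=33372


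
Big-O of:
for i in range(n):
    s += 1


Per nesting level: O(n) = O(n)
Complexity: O(n)


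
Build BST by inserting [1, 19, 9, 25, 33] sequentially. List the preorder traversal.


Root = 1; build tree by BST insertion.
Preorder traversal: [1, 19, 9, 25, 33]


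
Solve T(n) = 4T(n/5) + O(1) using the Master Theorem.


a=4, b=5, c=0. log_5(4)=0.861 > c=0. Case 1: O(n^log_b(a)) = O(n^0.861)
Complexity: O(n^0.861)


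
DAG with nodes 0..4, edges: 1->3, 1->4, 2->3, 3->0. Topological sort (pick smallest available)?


Kahn's algorithm, process smallest node first
Order: [1, 2, 3, 0, 4]


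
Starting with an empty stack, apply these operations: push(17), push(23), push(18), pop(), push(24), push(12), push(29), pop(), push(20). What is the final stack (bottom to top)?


push(17) -> [17]
push(23) -> [17, 23]
push(18) -> [17, 23, 18]
pop() returns 18 -> [17, 23]
push(24) -> [17, 23, 24]
push(12) -> [17, 23, 24, 12]
push(29) -> [17, 23, 24, 12, 29]
pop() returns 29 -> [17, 23, 24, 12]
push(20) -> [17, 23, 24, 12, 20]
Final stack (bottom to top): [17, 23, 24, 12, 20]


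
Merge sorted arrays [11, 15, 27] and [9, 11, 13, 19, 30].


Compare heads, take smaller each step.
Merged: [9, 11, 11, 13, 15, 19, 27, 30]


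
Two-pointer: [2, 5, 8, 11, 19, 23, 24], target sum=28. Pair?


Two pointers: lo=0, hi=6
Found pair: (5, 23) summing to 28


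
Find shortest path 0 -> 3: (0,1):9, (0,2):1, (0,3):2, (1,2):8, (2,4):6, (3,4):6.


Dijkstra from 0:
Distances: {0: 0, 1: 9, 2: 1, 3: 2, 4: 7}
Shortest distance to 3 = 2, path = [0, 3]


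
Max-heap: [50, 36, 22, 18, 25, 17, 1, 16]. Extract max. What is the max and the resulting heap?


Max = 50
Replace root with last, heapify down
Resulting heap: [36, 25, 22, 18, 16, 17, 1]


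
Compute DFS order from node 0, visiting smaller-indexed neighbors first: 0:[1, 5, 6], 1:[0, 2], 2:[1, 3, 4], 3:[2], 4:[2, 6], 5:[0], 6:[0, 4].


DFS stack-based: start with [0]
Visit order: [0, 1, 2, 3, 4, 6, 5]


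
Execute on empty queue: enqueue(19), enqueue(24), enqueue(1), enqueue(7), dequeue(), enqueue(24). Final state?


enqueue(19) -> [19]
enqueue(24) -> [19, 24]
enqueue(1) -> [19, 24, 1]
enqueue(7) -> [19, 24, 1, 7]
dequeue() returns 19 -> [24, 1, 7]
enqueue(24) -> [24, 1, 7, 24]
Final queue (front to back): [24, 1, 7, 24]


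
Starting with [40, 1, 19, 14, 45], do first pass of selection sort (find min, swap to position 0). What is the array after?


After one pass: [1, 40, 19, 14, 45]


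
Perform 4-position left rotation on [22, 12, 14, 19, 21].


Left rotate by 4: [21, 22, 12, 14, 19]


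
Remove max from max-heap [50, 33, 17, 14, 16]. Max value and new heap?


Max = 50
Replace root with last, heapify down
Resulting heap: [33, 16, 17, 14]


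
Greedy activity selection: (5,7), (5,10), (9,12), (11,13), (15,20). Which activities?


Greedy: pick earliest-ending, then skip overlaps.
Selected (3 activities): [(5, 7), (9, 12), (15, 20)]


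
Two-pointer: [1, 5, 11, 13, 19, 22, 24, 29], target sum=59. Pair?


Two pointers: lo=0, hi=7
No pair sums to 59


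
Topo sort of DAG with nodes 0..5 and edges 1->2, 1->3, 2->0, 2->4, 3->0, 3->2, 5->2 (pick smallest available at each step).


Kahn's algorithm, process smallest node first
Order: [1, 3, 5, 2, 0, 4]


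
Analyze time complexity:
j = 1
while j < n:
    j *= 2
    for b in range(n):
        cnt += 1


Per nesting level: O(log n) * O(n) = O(n log n)
Complexity: O(n log n)


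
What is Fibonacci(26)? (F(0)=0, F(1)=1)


F(n)=F(n-1)+F(n-2)
...F(24)=46368, F(25)=75025, F(26)=121393


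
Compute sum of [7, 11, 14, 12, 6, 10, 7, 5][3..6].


Prefix sums: [0, 7, 18, 32, 44, 50, 60, 67, 72]
Sum[3..6] = prefix[7] - prefix[3] = 67 - 32 = 35


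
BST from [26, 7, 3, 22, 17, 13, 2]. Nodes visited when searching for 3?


BST root = 26
Search for 3: compare at each node
Path: [26, 7, 3]


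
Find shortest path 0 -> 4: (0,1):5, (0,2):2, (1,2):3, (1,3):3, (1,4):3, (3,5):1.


Dijkstra from 0:
Distances: {0: 0, 1: 5, 2: 2, 3: 8, 4: 8, 5: 9}
Shortest distance to 4 = 8, path = [0, 1, 4]


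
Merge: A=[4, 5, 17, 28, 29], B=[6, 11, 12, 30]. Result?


Compare heads, take smaller each step.
Merged: [4, 5, 6, 11, 12, 17, 28, 29, 30]


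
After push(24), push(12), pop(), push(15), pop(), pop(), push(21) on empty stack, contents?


push(24) -> [24]
push(12) -> [24, 12]
pop() returns 12 -> [24]
push(15) -> [24, 15]
pop() returns 15 -> [24]
pop() returns 24 -> []
push(21) -> [21]
Final stack (bottom to top): [21]


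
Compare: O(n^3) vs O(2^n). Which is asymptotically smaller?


cubic grows slower than exponential
O(n^3) is asymptotically smaller; O(2^n) grows faster


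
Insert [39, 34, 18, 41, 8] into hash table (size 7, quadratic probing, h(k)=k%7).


Insertions: 39->slot 4; 34->slot 6; 18->slot 5; 41->slot 0; 8->slot 1
Table: [41, 8, None, None, 39, 18, 34]


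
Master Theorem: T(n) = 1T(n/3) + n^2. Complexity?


a=1, b=3, c=2. log_3(1)=0 < c=2. Case 3: O(n^c) = O(n^2)
Complexity: O(n^2)


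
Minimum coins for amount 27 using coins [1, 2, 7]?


dp[0]=0; dp[i]=1+min(dp[i-c] for c in coins)
...dp[22]=4, dp[23]=4, dp[24]=5, dp[25]=5, dp[26]=6, dp[27]=6
Minimum coins for 27 = 6


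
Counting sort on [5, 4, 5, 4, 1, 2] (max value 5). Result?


Count array: [0, 1, 1, 0, 2, 2]
Reconstruct: [1, 2, 4, 4, 5, 5]


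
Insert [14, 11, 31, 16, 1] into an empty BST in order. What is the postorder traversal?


Root = 14; build tree by BST insertion.
Postorder traversal: [1, 11, 16, 31, 14]


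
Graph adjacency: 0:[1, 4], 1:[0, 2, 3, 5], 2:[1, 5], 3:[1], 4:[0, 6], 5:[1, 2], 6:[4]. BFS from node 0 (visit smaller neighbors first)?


BFS queue: start with [0]
Visit order: [0, 1, 4, 2, 3, 5, 6]


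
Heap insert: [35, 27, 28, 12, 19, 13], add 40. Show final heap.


Append 40: [35, 27, 28, 12, 19, 13, 40]
Bubble up: swap idx 6(40) with idx 2(28); swap idx 2(40) with idx 0(35)
Result: [40, 27, 35, 12, 19, 13, 28]


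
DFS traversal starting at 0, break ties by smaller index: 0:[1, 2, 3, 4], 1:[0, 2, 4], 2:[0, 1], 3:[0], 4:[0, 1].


DFS stack-based: start with [0]
Visit order: [0, 1, 2, 4, 3]


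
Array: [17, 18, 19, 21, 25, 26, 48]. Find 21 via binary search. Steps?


Search for 21:
[0,6] mid=3 arr[3]=21
Total: 1 comparisons


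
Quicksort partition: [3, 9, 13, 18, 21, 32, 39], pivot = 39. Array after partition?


Elements <= 39 go left of pivot.
Result: [3, 9, 13, 18, 21, 32, 39], pivot at index 6


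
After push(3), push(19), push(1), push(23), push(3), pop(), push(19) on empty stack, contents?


push(3) -> [3]
push(19) -> [3, 19]
push(1) -> [3, 19, 1]
push(23) -> [3, 19, 1, 23]
push(3) -> [3, 19, 1, 23, 3]
pop() returns 3 -> [3, 19, 1, 23]
push(19) -> [3, 19, 1, 23, 19]
Final stack (bottom to top): [3, 19, 1, 23, 19]


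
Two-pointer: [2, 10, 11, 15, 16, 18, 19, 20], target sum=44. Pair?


Two pointers: lo=0, hi=7
No pair sums to 44


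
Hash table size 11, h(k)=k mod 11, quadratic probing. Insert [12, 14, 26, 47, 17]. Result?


Insertions: 12->slot 1; 14->slot 3; 26->slot 4; 47->slot 7; 17->slot 6
Table: [None, 12, None, 14, 26, None, 17, 47, None, None, None]


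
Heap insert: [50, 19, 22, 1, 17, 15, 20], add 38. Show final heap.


Append 38: [50, 19, 22, 1, 17, 15, 20, 38]
Bubble up: swap idx 7(38) with idx 3(1); swap idx 3(38) with idx 1(19)
Result: [50, 38, 22, 19, 17, 15, 20, 1]


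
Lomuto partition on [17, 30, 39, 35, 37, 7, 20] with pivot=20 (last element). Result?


Elements <= 20 go left of pivot.
Result: [17, 7, 20, 35, 37, 30, 39], pivot at index 2


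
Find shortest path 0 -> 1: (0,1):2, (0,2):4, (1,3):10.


Dijkstra from 0:
Distances: {0: 0, 1: 2, 2: 4, 3: 12}
Shortest distance to 1 = 2, path = [0, 1]


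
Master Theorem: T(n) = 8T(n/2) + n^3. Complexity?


a=8, b=2, c=3. log_2(8)=3 = c=3. Case 2: O(n^c log n) = O(n^3 log n)
Complexity: O(n^3 log n)


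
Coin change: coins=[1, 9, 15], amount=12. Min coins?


dp[0]=0; dp[i]=1+min(dp[i-c] for c in coins)
...dp[7]=7, dp[8]=8, dp[9]=1, dp[10]=2, dp[11]=3, dp[12]=4
Minimum coins for 12 = 4


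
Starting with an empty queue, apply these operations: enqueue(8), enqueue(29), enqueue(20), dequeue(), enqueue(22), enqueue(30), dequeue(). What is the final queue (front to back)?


enqueue(8) -> [8]
enqueue(29) -> [8, 29]
enqueue(20) -> [8, 29, 20]
dequeue() returns 8 -> [29, 20]
enqueue(22) -> [29, 20, 22]
enqueue(30) -> [29, 20, 22, 30]
dequeue() returns 29 -> [20, 22, 30]
Final queue (front to back): [20, 22, 30]


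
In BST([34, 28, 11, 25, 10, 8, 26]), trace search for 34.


BST root = 34
Search for 34: compare at each node
Path: [34]


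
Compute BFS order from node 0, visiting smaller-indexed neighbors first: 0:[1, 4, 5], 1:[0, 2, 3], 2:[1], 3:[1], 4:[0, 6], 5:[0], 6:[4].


BFS queue: start with [0]
Visit order: [0, 1, 4, 5, 2, 3, 6]


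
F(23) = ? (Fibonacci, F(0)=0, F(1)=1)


F(n)=F(n-1)+F(n-2)
...F(21)=10946, F(22)=17711, F(23)=28657


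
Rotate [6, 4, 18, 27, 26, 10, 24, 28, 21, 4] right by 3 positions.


Right rotate by 3: [28, 21, 4, 6, 4, 18, 27, 26, 10, 24]


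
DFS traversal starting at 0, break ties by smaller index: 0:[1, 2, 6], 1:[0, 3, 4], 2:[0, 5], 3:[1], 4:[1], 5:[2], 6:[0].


DFS stack-based: start with [0]
Visit order: [0, 1, 3, 4, 2, 5, 6]


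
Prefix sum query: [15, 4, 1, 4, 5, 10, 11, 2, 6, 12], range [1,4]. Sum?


Prefix sums: [0, 15, 19, 20, 24, 29, 39, 50, 52, 58, 70]
Sum[1..4] = prefix[5] - prefix[1] = 29 - 15 = 14


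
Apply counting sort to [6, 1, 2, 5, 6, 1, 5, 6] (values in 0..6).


Count array: [0, 2, 1, 0, 0, 2, 3]
Reconstruct: [1, 1, 2, 5, 5, 6, 6, 6]
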